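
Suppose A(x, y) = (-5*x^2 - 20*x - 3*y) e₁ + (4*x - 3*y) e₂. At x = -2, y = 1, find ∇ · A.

∂A₁/∂x = -10*x - 20
∂A₂/∂y = -3
∇·A = -10*x - 23
At (-2, 1): -3.

-3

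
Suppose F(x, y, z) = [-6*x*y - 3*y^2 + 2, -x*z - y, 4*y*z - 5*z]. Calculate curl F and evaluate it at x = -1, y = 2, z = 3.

(∇×F)₁ = ∂F₃/∂y − ∂F₂/∂z = x + 4*z
(∇×F)₂ = ∂F₁/∂z − ∂F₃/∂x = 0
(∇×F)₃ = ∂F₂/∂x − ∂F₁/∂y = 6*x + 6*y - z
∇×F = (x + 4*z, 0, 6*x + 6*y - z)
At (-1, 2, 3): (11, 0, 3).

(11, 0, 3)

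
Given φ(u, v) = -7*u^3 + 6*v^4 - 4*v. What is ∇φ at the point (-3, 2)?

(-189, 188)

∂φ/∂u = -21*u^2
∂φ/∂v = 24*v^3 - 4
∇φ = (-21*u^2, 24*v^3 - 4)
At (-3, 2): (-189, 188).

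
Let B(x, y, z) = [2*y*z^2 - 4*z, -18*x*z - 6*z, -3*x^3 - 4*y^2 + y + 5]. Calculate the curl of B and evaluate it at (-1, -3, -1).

(13, 17, 16)

(∇×B)₁ = ∂B₃/∂y − ∂B₂/∂z = 18*x - 8*y + 7
(∇×B)₂ = ∂B₁/∂z − ∂B₃/∂x = 9*x^2 + 4*y*z - 4
(∇×B)₃ = ∂B₂/∂x − ∂B₁/∂y = -2*z^2 - 18*z
∇×B = (18*x - 8*y + 7, 9*x^2 + 4*y*z - 4, -2*z^2 - 18*z)
At (-1, -3, -1): (13, 17, 16).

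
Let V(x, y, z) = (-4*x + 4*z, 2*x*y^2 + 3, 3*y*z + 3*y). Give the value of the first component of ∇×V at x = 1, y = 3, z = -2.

-3

(∇×V)_1 = ∂V₃/∂y − ∂V₂/∂z
= 3*z + 3 − (0)
= 3*z + 3
At (1, 3, -2): -3.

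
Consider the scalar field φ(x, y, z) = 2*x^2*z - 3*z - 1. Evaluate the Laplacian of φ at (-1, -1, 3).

12

∂²φ/∂x² = 4*z
∂²φ/∂y² = 0
∂²φ/∂z² = 0
∇²φ = 4*z
At (-1, -1, 3): 12.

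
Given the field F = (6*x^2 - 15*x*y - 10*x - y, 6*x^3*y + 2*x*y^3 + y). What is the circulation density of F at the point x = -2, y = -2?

-189

∂F₂/∂x = 18*x^2*y + 2*y^3
∂F₁/∂y = -15*x - 1
Scalar curl = 18*x^2*y + 15*x + 2*y^3 + 1
At (-2, -2): -189.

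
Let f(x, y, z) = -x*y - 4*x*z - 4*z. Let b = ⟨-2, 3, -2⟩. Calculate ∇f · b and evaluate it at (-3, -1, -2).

-25

∂f/∂x = -y - 4*z
∂f/∂y = -x
∂f/∂z = -4*x - 4
∇f at (-3, -1, -2) = (9, 3, 8)
∇f · b = (9)(-2) + (3)(3) + (8)(-2) = -25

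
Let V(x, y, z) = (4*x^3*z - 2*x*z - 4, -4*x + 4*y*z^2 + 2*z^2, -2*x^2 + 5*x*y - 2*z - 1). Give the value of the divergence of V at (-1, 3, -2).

-6

∂V₁/∂x = 12*x^2*z - 2*z
∂V₂/∂y = 4*z^2
∂V₃/∂z = -2
∇·V = 12*x^2*z + 4*z^2 - 2*z - 2
At (-1, 3, -2): -6.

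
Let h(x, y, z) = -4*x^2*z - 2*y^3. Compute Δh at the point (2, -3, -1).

44

∂²h/∂x² = -8*z
∂²h/∂y² = -12*y
∂²h/∂z² = 0
∇²h = -12*y - 8*z
At (2, -3, -1): 44.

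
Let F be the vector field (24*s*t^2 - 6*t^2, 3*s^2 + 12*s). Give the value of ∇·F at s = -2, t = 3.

216

∂F₁/∂s = 24*t^2
∂F₂/∂t = 0
∇·F = 24*t^2
At (-2, 3): 216.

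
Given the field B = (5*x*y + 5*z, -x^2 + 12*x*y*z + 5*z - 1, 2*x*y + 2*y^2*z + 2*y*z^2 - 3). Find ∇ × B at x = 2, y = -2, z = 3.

(∇×B)₁ = ∂B₃/∂y − ∂B₂/∂z = -12*x*y + 2*x + 4*y*z + 2*z^2 - 5
(∇×B)₂ = ∂B₁/∂z − ∂B₃/∂x = -2*y + 5
(∇×B)₃ = ∂B₂/∂x − ∂B₁/∂y = -7*x + 12*y*z
∇×B = (-12*x*y + 2*x + 4*y*z + 2*z^2 - 5, -2*y + 5, -7*x + 12*y*z)
At (2, -2, 3): (41, 9, -86).

(41, 9, -86)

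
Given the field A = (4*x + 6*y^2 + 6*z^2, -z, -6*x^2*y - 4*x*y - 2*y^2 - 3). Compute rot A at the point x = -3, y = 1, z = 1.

(-45, -20, -12)

(∇×A)₁ = ∂A₃/∂y − ∂A₂/∂z = -6*x^2 - 4*x - 4*y + 1
(∇×A)₂ = ∂A₁/∂z − ∂A₃/∂x = 12*x*y + 4*y + 12*z
(∇×A)₃ = ∂A₂/∂x − ∂A₁/∂y = -12*y
∇×A = (-6*x^2 - 4*x - 4*y + 1, 12*x*y + 4*y + 12*z, -12*y)
At (-3, 1, 1): (-45, -20, -12).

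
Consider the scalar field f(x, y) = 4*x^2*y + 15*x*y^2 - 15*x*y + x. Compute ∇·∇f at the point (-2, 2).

∂²f/∂x² = 8*y
∂²f/∂y² = 30*x
∇²f = 30*x + 8*y
At (-2, 2): -44.

-44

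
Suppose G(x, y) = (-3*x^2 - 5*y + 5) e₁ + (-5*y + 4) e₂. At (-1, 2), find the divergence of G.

∂G₁/∂x = -6*x
∂G₂/∂y = -5
∇·G = -6*x - 5
At (-1, 2): 1.

1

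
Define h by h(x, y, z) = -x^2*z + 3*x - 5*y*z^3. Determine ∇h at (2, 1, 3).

∂h/∂x = -2*x*z + 3
∂h/∂y = -5*z^3
∂h/∂z = -x^2 - 15*y*z^2
∇h = (-2*x*z + 3, -5*z^3, -x^2 - 15*y*z^2)
At (2, 1, 3): (-9, -135, -139).

(-9, -135, -139)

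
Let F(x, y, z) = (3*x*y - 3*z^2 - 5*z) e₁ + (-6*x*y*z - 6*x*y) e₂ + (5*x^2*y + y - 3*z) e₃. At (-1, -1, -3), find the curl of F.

(∇×F)₁ = ∂F₃/∂y − ∂F₂/∂z = 5*x^2 + 6*x*y + 1
(∇×F)₂ = ∂F₁/∂z − ∂F₃/∂x = -10*x*y - 6*z - 5
(∇×F)₃ = ∂F₂/∂x − ∂F₁/∂y = -3*x - 6*y*z - 6*y
∇×F = (5*x^2 + 6*x*y + 1, -10*x*y - 6*z - 5, -3*x - 6*y*z - 6*y)
At (-1, -1, -3): (12, 3, -9).

(12, 3, -9)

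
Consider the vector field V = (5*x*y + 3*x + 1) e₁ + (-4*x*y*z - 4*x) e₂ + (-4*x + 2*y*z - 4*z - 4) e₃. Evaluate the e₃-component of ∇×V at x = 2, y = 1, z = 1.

-18

(∇×V)_3 = ∂V₂/∂x − ∂V₁/∂y
= -4*y*z - 4 − (5*x)
= -5*x - 4*y*z - 4
At (2, 1, 1): -18.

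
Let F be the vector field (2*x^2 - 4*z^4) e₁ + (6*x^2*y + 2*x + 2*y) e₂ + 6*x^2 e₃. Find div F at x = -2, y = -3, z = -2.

∂F₁/∂x = 4*x
∂F₂/∂y = 6*x^2 + 2
∂F₃/∂z = 0
∇·F = 6*x^2 + 4*x + 2
At (-2, -3, -2): 18.

18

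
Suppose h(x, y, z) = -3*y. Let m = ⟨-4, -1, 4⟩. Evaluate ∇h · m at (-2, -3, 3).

3

∂h/∂x = 0
∂h/∂y = -3
∂h/∂z = 0
∇h at (-2, -3, 3) = (0, -3, 0)
∇h · m = (0)(-4) + (-3)(-1) + (0)(4) = 3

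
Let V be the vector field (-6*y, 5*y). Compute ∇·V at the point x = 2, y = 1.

∂V₁/∂x = 0
∂V₂/∂y = 5
∇·V = 5
At (2, 1): 5.

5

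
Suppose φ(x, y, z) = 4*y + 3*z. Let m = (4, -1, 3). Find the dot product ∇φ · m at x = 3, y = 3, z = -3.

∂φ/∂x = 0
∂φ/∂y = 4
∂φ/∂z = 3
∇φ at (3, 3, -3) = (0, 4, 3)
∇φ · m = (0)(4) + (4)(-1) + (3)(3) = 5

5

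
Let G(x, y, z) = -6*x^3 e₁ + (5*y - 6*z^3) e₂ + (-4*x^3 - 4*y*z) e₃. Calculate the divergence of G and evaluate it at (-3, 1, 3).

-161

∂G₁/∂x = -18*x^2
∂G₂/∂y = 5
∂G₃/∂z = -4*y
∇·G = -18*x^2 - 4*y + 5
At (-3, 1, 3): -161.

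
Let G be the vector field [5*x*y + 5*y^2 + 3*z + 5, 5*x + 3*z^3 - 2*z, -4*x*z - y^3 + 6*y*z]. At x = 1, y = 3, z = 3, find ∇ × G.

(-88, 15, -30)

(∇×G)₁ = ∂G₃/∂y − ∂G₂/∂z = -3*y^2 - 9*z^2 + 6*z + 2
(∇×G)₂ = ∂G₁/∂z − ∂G₃/∂x = 4*z + 3
(∇×G)₃ = ∂G₂/∂x − ∂G₁/∂y = -5*x - 10*y + 5
∇×G = (-3*y^2 - 9*z^2 + 6*z + 2, 4*z + 3, -5*x - 10*y + 5)
At (1, 3, 3): (-88, 15, -30).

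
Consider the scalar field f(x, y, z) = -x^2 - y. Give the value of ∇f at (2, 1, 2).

∂f/∂x = -2*x
∂f/∂y = -1
∂f/∂z = 0
∇f = (-2*x, -1, 0)
At (2, 1, 2): (-4, -1, 0).

(-4, -1, 0)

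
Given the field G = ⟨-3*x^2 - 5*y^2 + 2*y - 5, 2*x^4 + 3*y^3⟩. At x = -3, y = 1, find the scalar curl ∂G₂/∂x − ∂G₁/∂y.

-208

∂G₂/∂x = 8*x^3
∂G₁/∂y = -10*y + 2
Scalar curl = 8*x^3 + 10*y - 2
At (-3, 1): -208.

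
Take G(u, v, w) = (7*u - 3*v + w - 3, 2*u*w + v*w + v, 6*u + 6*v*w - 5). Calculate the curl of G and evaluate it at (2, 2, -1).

(-12, -5, 1)

(∇×G)₁ = ∂G₃/∂v − ∂G₂/∂w = -2*u - v + 6*w
(∇×G)₂ = ∂G₁/∂w − ∂G₃/∂u = -5
(∇×G)₃ = ∂G₂/∂u − ∂G₁/∂v = 2*w + 3
∇×G = (-2*u - v + 6*w, -5, 2*w + 3)
At (2, 2, -1): (-12, -5, 1).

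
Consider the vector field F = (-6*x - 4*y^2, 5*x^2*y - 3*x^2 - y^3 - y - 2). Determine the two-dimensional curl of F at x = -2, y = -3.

∂F₂/∂x = 10*x*y - 6*x
∂F₁/∂y = -8*y
Scalar curl = 10*x*y - 6*x + 8*y
At (-2, -3): 48.

48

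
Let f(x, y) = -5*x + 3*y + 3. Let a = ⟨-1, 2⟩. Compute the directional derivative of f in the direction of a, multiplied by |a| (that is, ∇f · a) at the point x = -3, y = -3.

11

∂f/∂x = -5
∂f/∂y = 3
∇f at (-3, -3) = (-5, 3)
∇f · a = (-5)(-1) + (3)(2) = 11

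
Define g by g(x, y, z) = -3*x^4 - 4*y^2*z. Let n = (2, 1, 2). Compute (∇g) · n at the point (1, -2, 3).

-8

∂g/∂x = -12*x^3
∂g/∂y = -8*y*z
∂g/∂z = -4*y^2
∇g at (1, -2, 3) = (-12, 48, -16)
∇g · n = (-12)(2) + (48)(1) + (-16)(2) = -8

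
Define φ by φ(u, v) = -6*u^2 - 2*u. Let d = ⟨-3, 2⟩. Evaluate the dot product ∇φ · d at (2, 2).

78

∂φ/∂u = -12*u - 2
∂φ/∂v = 0
∇φ at (2, 2) = (-26, 0)
∇φ · d = (-26)(-3) + (0)(2) = 78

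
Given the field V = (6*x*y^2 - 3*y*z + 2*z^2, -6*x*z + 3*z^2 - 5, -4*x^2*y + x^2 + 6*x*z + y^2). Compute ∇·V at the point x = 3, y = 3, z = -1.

∂V₁/∂x = 6*y^2
∂V₂/∂y = 0
∂V₃/∂z = 6*x
∇·V = 6*x + 6*y^2
At (3, 3, -1): 72.

72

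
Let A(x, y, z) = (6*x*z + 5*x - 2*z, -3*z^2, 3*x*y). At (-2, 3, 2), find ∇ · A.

17

∂A₁/∂x = 6*z + 5
∂A₂/∂y = 0
∂A₃/∂z = 0
∇·A = 6*z + 5
At (-2, 3, 2): 17.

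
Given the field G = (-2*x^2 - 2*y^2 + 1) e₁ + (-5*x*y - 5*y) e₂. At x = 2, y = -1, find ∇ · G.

-23

∂G₁/∂x = -4*x
∂G₂/∂y = -5*x - 5
∇·G = -9*x - 5
At (2, -1): -23.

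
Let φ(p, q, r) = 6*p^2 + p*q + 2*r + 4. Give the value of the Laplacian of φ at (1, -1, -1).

∂²φ/∂p² = 12
∂²φ/∂q² = 0
∂²φ/∂r² = 0
∇²φ = 12
At (1, -1, -1): 12.

12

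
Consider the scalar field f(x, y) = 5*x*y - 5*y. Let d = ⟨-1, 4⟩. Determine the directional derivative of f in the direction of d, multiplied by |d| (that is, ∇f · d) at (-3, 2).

-90

∂f/∂x = 5*y
∂f/∂y = 5*x - 5
∇f at (-3, 2) = (10, -20)
∇f · d = (10)(-1) + (-20)(4) = -90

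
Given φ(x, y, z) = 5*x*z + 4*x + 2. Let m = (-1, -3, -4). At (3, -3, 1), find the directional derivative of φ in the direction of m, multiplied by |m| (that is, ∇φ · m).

-69

∂φ/∂x = 5*z + 4
∂φ/∂y = 0
∂φ/∂z = 5*x
∇φ at (3, -3, 1) = (9, 0, 15)
∇φ · m = (9)(-1) + (0)(-3) + (15)(-4) = -69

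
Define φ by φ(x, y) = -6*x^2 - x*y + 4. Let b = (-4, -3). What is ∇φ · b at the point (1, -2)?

∂φ/∂x = -12*x - y
∂φ/∂y = -x
∇φ at (1, -2) = (-10, -1)
∇φ · b = (-10)(-4) + (-1)(-3) = 43

43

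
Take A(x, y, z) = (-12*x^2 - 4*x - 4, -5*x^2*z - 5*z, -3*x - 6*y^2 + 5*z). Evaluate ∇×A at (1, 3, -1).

(-26, 3, 10)

(∇×A)₁ = ∂A₃/∂y − ∂A₂/∂z = 5*x^2 - 12*y + 5
(∇×A)₂ = ∂A₁/∂z − ∂A₃/∂x = 3
(∇×A)₃ = ∂A₂/∂x − ∂A₁/∂y = -10*x*z
∇×A = (5*x^2 - 12*y + 5, 3, -10*x*z)
At (1, 3, -1): (-26, 3, 10).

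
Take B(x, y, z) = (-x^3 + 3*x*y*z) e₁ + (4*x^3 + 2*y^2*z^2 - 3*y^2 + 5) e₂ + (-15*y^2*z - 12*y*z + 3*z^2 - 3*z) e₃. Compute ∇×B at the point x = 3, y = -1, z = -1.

(∇×B)₁ = ∂B₃/∂y − ∂B₂/∂z = -4*y^2*z - 30*y*z - 12*z
(∇×B)₂ = ∂B₁/∂z − ∂B₃/∂x = 3*x*y
(∇×B)₃ = ∂B₂/∂x − ∂B₁/∂y = 12*x^2 - 3*x*z
∇×B = (-4*y^2*z - 30*y*z - 12*z, 3*x*y, 12*x^2 - 3*x*z)
At (3, -1, -1): (-14, -9, 117).

(-14, -9, 117)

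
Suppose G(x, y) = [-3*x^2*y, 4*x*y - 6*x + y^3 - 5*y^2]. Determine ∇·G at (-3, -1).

∂G₁/∂x = -6*x*y
∂G₂/∂y = 4*x + 3*y^2 - 10*y
∇·G = -6*x*y + 4*x + 3*y^2 - 10*y
At (-3, -1): -17.

-17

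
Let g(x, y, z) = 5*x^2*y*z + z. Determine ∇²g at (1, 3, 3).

90

∂²g/∂x² = 10*y*z
∂²g/∂y² = 0
∂²g/∂z² = 0
∇²g = 10*y*z
At (1, 3, 3): 90.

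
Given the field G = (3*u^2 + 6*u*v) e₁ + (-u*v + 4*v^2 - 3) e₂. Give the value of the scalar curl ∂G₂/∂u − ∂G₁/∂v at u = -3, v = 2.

∂G₂/∂u = -v
∂G₁/∂v = 6*u
Scalar curl = -6*u - v
At (-3, 2): 16.

16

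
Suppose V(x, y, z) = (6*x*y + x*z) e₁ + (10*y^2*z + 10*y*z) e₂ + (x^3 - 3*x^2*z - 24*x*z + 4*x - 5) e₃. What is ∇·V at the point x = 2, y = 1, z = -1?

-85

∂V₁/∂x = 6*y + z
∂V₂/∂y = 20*y*z + 10*z
∂V₃/∂z = -3*x^2 - 24*x
∇·V = -3*x^2 - 24*x + 20*y*z + 6*y + 11*z
At (2, 1, -1): -85.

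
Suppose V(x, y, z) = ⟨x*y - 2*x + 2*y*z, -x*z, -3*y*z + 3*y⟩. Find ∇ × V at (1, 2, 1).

(1, 4, -4)

(∇×V)₁ = ∂V₃/∂y − ∂V₂/∂z = x - 3*z + 3
(∇×V)₂ = ∂V₁/∂z − ∂V₃/∂x = 2*y
(∇×V)₃ = ∂V₂/∂x − ∂V₁/∂y = -x - 3*z
∇×V = (x - 3*z + 3, 2*y, -x - 3*z)
At (1, 2, 1): (1, 4, -4).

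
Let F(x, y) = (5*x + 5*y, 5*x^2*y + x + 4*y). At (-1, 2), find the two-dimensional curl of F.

∂F₂/∂x = 10*x*y + 1
∂F₁/∂y = 5
Scalar curl = 10*x*y - 4
At (-1, 2): -24.

-24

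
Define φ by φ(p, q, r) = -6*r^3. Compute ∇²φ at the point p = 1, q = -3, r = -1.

36

∂²φ/∂p² = 0
∂²φ/∂q² = 0
∂²φ/∂r² = -36*r
∇²φ = -36*r
At (1, -3, -1): 36.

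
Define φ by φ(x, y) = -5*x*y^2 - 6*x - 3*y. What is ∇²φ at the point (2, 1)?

∂²φ/∂x² = 0
∂²φ/∂y² = -10*x
∇²φ = -10*x
At (2, 1): -20.

-20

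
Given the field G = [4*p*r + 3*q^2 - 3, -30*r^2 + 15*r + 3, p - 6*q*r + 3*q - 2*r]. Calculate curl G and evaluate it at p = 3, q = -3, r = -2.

(∇×G)₁ = ∂G₃/∂q − ∂G₂/∂r = 54*r - 12
(∇×G)₂ = ∂G₁/∂r − ∂G₃/∂p = 4*p - 1
(∇×G)₃ = ∂G₂/∂p − ∂G₁/∂q = -6*q
∇×G = (54*r - 12, 4*p - 1, -6*q)
At (3, -3, -2): (-120, 11, 18).

(-120, 11, 18)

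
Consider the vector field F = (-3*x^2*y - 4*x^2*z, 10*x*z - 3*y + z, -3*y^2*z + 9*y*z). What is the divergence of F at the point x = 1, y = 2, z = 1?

∂F₁/∂x = -6*x*y - 8*x*z
∂F₂/∂y = -3
∂F₃/∂z = -3*y^2 + 9*y
∇·F = -6*x*y - 8*x*z - 3*y^2 + 9*y - 3
At (1, 2, 1): -17.

-17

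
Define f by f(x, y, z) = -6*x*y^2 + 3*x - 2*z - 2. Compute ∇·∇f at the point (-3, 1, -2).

36

∂²f/∂x² = 0
∂²f/∂y² = -12*x
∂²f/∂z² = 0
∇²f = -12*x
At (-3, 1, -2): 36.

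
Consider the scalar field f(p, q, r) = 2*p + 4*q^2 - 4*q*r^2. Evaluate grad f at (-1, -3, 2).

∂f/∂p = 2
∂f/∂q = 8*q - 4*r^2
∂f/∂r = -8*q*r
∇f = (2, 8*q - 4*r^2, -8*q*r)
At (-1, -3, 2): (2, -40, 48).

(2, -40, 48)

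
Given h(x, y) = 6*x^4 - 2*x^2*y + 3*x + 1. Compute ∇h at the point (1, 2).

(19, -2)

∂h/∂x = 24*x^3 - 4*x*y + 3
∂h/∂y = -2*x^2
∇h = (24*x^3 - 4*x*y + 3, -2*x^2)
At (1, 2): (19, -2).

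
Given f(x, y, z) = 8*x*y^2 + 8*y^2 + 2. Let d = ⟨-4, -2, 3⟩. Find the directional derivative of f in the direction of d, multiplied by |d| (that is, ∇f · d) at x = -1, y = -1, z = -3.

-32

∂f/∂x = 8*y^2
∂f/∂y = 16*x*y + 16*y
∂f/∂z = 0
∇f at (-1, -1, -3) = (8, 0, 0)
∇f · d = (8)(-4) + (0)(-2) + (0)(3) = -32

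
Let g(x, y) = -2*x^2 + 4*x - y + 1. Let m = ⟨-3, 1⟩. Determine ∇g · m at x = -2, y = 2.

-37

∂g/∂x = -4*x + 4
∂g/∂y = -1
∇g at (-2, 2) = (12, -1)
∇g · m = (12)(-3) + (-1)(1) = -37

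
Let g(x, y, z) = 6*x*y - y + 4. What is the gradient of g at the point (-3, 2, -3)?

∂g/∂x = 6*y
∂g/∂y = 6*x - 1
∂g/∂z = 0
∇g = (6*y, 6*x - 1, 0)
At (-3, 2, -3): (12, -19, 0).

(12, -19, 0)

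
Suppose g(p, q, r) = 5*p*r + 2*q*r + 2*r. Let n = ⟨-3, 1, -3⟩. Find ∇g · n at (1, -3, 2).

∂g/∂p = 5*r
∂g/∂q = 2*r
∂g/∂r = 5*p + 2*q + 2
∇g at (1, -3, 2) = (10, 4, 1)
∇g · n = (10)(-3) + (4)(1) + (1)(-3) = -29

-29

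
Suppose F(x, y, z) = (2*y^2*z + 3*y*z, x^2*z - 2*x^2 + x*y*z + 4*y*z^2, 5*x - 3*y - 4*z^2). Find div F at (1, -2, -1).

11

∂F₁/∂x = 0
∂F₂/∂y = x*z + 4*z^2
∂F₃/∂z = -8*z
∇·F = x*z + 4*z^2 - 8*z
At (1, -2, -1): 11.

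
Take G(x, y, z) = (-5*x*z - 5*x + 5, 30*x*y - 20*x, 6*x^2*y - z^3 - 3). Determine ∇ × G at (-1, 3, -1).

(∇×G)₁ = ∂G₃/∂y − ∂G₂/∂z = 6*x^2
(∇×G)₂ = ∂G₁/∂z − ∂G₃/∂x = -12*x*y - 5*x
(∇×G)₃ = ∂G₂/∂x − ∂G₁/∂y = 30*y - 20
∇×G = (6*x^2, -12*x*y - 5*x, 30*y - 20)
At (-1, 3, -1): (6, 41, 70).

(6, 41, 70)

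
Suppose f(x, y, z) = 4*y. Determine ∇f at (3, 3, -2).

∂f/∂x = 0
∂f/∂y = 4
∂f/∂z = 0
∇f = (0, 4, 0)
At (3, 3, -2): (0, 4, 0).

(0, 4, 0)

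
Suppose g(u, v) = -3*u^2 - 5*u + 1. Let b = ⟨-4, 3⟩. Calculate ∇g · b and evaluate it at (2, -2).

∂g/∂u = -6*u - 5
∂g/∂v = 0
∇g at (2, -2) = (-17, 0)
∇g · b = (-17)(-4) + (0)(3) = 68

68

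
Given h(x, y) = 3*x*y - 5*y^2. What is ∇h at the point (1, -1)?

(-3, 13)

∂h/∂x = 3*y
∂h/∂y = 3*x - 10*y
∇h = (3*y, 3*x - 10*y)
At (1, -1): (-3, 13).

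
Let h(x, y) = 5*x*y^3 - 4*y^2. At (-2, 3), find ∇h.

(135, -294)

∂h/∂x = 5*y^3
∂h/∂y = 15*x*y^2 - 8*y
∇h = (5*y^3, 15*x*y^2 - 8*y)
At (-2, 3): (135, -294).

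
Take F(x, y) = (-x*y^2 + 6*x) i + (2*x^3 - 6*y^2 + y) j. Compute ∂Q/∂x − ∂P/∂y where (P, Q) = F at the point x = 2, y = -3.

12

∂F₂/∂x = 6*x^2
∂F₁/∂y = -2*x*y
Scalar curl = 6*x^2 + 2*x*y
At (2, -3): 12.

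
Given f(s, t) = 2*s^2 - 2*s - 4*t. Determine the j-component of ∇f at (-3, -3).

-4

(∇f)_2 = ∂f/∂t = -4
At (-3, -3): -4.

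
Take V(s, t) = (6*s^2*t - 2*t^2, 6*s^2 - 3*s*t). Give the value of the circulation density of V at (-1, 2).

-16

∂V₂/∂s = 12*s - 3*t
∂V₁/∂t = 6*s^2 - 4*t
Scalar curl = -6*s^2 + 12*s + t
At (-1, 2): -16.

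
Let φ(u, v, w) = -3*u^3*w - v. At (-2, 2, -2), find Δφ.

-72

∂²φ/∂u² = -18*u*w
∂²φ/∂v² = 0
∂²φ/∂w² = 0
∇²φ = -18*u*w
At (-2, 2, -2): -72.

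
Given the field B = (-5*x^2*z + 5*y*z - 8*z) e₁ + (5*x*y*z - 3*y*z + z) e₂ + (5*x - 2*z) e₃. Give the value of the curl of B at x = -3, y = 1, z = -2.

(17, -53, 0)

(∇×B)₁ = ∂B₃/∂y − ∂B₂/∂z = -5*x*y + 3*y - 1
(∇×B)₂ = ∂B₁/∂z − ∂B₃/∂x = -5*x^2 + 5*y - 13
(∇×B)₃ = ∂B₂/∂x − ∂B₁/∂y = 5*y*z - 5*z
∇×B = (-5*x*y + 3*y - 1, -5*x^2 + 5*y - 13, 5*y*z - 5*z)
At (-3, 1, -2): (17, -53, 0).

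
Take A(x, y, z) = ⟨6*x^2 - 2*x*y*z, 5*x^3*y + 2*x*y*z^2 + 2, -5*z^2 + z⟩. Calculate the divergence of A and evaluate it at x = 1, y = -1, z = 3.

∂A₁/∂x = 12*x - 2*y*z
∂A₂/∂y = 5*x^3 + 2*x*z^2
∂A₃/∂z = -10*z + 1
∇·A = 5*x^3 + 2*x*z^2 + 12*x - 2*y*z - 10*z + 1
At (1, -1, 3): 12.

12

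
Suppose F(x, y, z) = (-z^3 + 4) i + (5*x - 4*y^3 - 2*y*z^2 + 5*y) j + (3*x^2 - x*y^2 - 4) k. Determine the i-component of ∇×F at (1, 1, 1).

(∇×F)_1 = ∂F₃/∂y − ∂F₂/∂z
= -2*x*y − (-4*y*z)
= -2*x*y + 4*y*z
At (1, 1, 1): 2.

2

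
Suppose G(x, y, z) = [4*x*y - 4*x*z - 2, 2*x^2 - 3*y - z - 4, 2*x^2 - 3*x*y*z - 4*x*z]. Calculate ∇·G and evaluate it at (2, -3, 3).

∂G₁/∂x = 4*y - 4*z
∂G₂/∂y = -3
∂G₃/∂z = -3*x*y - 4*x
∇·G = -3*x*y - 4*x + 4*y - 4*z - 3
At (2, -3, 3): -17.

-17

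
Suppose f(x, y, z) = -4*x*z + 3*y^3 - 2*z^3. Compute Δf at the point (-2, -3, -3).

-18

∂²f/∂x² = 0
∂²f/∂y² = 18*y
∂²f/∂z² = -12*z
∇²f = 18*y - 12*z
At (-2, -3, -3): -18.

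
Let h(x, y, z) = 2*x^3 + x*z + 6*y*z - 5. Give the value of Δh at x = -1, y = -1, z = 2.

∂²h/∂x² = 12*x
∂²h/∂y² = 0
∂²h/∂z² = 0
∇²h = 12*x
At (-1, -1, 2): -12.

-12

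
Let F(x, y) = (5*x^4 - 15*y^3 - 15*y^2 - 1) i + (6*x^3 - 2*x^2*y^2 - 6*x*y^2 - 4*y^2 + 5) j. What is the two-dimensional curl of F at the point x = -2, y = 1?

149

∂F₂/∂x = 18*x^2 - 4*x*y^2 - 6*y^2
∂F₁/∂y = -45*y^2 - 30*y
Scalar curl = 18*x^2 - 4*x*y^2 + 39*y^2 + 30*y
At (-2, 1): 149.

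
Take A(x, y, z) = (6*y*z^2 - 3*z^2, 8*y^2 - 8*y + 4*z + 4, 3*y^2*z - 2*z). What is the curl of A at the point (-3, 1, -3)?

(-22, -18, -54)

(∇×A)₁ = ∂A₃/∂y − ∂A₂/∂z = 6*y*z - 4
(∇×A)₂ = ∂A₁/∂z − ∂A₃/∂x = 12*y*z - 6*z
(∇×A)₃ = ∂A₂/∂x − ∂A₁/∂y = -6*z^2
∇×A = (6*y*z - 4, 12*y*z - 6*z, -6*z^2)
At (-3, 1, -3): (-22, -18, -54).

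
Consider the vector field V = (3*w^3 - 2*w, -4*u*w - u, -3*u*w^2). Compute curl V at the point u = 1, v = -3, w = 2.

(∇×V)₁ = ∂V₃/∂v − ∂V₂/∂w = 4*u
(∇×V)₂ = ∂V₁/∂w − ∂V₃/∂u = 12*w^2 - 2
(∇×V)₃ = ∂V₂/∂u − ∂V₁/∂v = -4*w - 1
∇×V = (4*u, 12*w^2 - 2, -4*w - 1)
At (1, -3, 2): (4, 46, -9).

(4, 46, -9)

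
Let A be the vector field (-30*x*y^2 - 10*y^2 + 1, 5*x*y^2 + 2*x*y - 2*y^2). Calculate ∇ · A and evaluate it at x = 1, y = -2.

∂A₁/∂x = -30*y^2
∂A₂/∂y = 10*x*y + 2*x - 4*y
∇·A = 10*x*y + 2*x - 30*y^2 - 4*y
At (1, -2): -130.

-130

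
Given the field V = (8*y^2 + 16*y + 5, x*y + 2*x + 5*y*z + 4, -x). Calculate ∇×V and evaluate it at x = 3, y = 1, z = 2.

(-5, 1, -29)

(∇×V)₁ = ∂V₃/∂y − ∂V₂/∂z = -5*y
(∇×V)₂ = ∂V₁/∂z − ∂V₃/∂x = 1
(∇×V)₃ = ∂V₂/∂x − ∂V₁/∂y = -15*y - 14
∇×V = (-5*y, 1, -15*y - 14)
At (3, 1, 2): (-5, 1, -29).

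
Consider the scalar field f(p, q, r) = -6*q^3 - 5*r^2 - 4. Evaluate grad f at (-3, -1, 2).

(0, -18, -20)

∂f/∂p = 0
∂f/∂q = -18*q^2
∂f/∂r = -10*r
∇f = (0, -18*q^2, -10*r)
At (-3, -1, 2): (0, -18, -20).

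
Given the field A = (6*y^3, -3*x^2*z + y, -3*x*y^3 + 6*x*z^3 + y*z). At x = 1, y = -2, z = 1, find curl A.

(∇×A)₁ = ∂A₃/∂y − ∂A₂/∂z = 3*x^2 - 9*x*y^2 + z
(∇×A)₂ = ∂A₁/∂z − ∂A₃/∂x = 3*y^3 - 6*z^3
(∇×A)₃ = ∂A₂/∂x − ∂A₁/∂y = -6*x*z - 18*y^2
∇×A = (3*x^2 - 9*x*y^2 + z, 3*y^3 - 6*z^3, -6*x*z - 18*y^2)
At (1, -2, 1): (-32, -30, -78).

(-32, -30, -78)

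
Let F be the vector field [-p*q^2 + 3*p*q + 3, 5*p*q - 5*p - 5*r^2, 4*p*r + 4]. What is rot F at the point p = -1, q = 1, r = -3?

(-30, 12, 1)

(∇×F)₁ = ∂F₃/∂q − ∂F₂/∂r = 10*r
(∇×F)₂ = ∂F₁/∂r − ∂F₃/∂p = -4*r
(∇×F)₃ = ∂F₂/∂p − ∂F₁/∂q = 2*p*q - 3*p + 5*q - 5
∇×F = (10*r, -4*r, 2*p*q - 3*p + 5*q - 5)
At (-1, 1, -3): (-30, 12, 1).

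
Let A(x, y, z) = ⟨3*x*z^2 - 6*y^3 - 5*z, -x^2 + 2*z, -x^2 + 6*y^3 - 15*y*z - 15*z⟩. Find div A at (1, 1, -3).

∂A₁/∂x = 3*z^2
∂A₂/∂y = 0
∂A₃/∂z = -15*y - 15
∇·A = -15*y + 3*z^2 - 15
At (1, 1, -3): -3.

-3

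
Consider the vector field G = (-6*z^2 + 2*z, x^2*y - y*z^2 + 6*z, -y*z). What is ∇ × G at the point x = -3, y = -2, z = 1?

(-11, -10, 12)

(∇×G)₁ = ∂G₃/∂y − ∂G₂/∂z = 2*y*z - z - 6
(∇×G)₂ = ∂G₁/∂z − ∂G₃/∂x = -12*z + 2
(∇×G)₃ = ∂G₂/∂x − ∂G₁/∂y = 2*x*y
∇×G = (2*y*z - z - 6, -12*z + 2, 2*x*y)
At (-3, -2, 1): (-11, -10, 12).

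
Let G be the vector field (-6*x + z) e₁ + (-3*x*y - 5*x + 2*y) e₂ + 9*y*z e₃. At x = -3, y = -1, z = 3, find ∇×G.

(27, 1, -2)

(∇×G)₁ = ∂G₃/∂y − ∂G₂/∂z = 9*z
(∇×G)₂ = ∂G₁/∂z − ∂G₃/∂x = 1
(∇×G)₃ = ∂G₂/∂x − ∂G₁/∂y = -3*y - 5
∇×G = (9*z, 1, -3*y - 5)
At (-3, -1, 3): (27, 1, -2).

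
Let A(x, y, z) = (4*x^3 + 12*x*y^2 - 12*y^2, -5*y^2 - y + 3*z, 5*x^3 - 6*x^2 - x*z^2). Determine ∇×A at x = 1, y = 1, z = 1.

(-3, -2, 0)

(∇×A)₁ = ∂A₃/∂y − ∂A₂/∂z = -3
(∇×A)₂ = ∂A₁/∂z − ∂A₃/∂x = -15*x^2 + 12*x + z^2
(∇×A)₃ = ∂A₂/∂x − ∂A₁/∂y = -24*x*y + 24*y
∇×A = (-3, -15*x^2 + 12*x + z^2, -24*x*y + 24*y)
At (1, 1, 1): (-3, -2, 0).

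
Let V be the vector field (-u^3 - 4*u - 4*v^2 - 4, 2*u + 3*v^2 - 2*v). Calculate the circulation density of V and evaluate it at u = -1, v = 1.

10

∂V₂/∂u = 2
∂V₁/∂v = -8*v
Scalar curl = 8*v + 2
At (-1, 1): 10.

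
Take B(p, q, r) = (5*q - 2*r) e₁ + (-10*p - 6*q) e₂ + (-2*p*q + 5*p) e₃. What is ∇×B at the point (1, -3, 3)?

(-2, -13, -15)

(∇×B)₁ = ∂B₃/∂q − ∂B₂/∂r = -2*p
(∇×B)₂ = ∂B₁/∂r − ∂B₃/∂p = 2*q - 7
(∇×B)₃ = ∂B₂/∂p − ∂B₁/∂q = -15
∇×B = (-2*p, 2*q - 7, -15)
At (1, -3, 3): (-2, -13, -15).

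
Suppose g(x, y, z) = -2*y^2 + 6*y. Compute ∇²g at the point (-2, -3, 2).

-4

∂²g/∂x² = 0
∂²g/∂y² = -4
∂²g/∂z² = 0
∇²g = -4
At (-2, -3, 2): -4.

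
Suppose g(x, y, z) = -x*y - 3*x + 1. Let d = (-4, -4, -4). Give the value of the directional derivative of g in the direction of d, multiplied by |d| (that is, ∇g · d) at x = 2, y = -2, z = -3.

12

∂g/∂x = -y - 3
∂g/∂y = -x
∂g/∂z = 0
∇g at (2, -2, -3) = (-1, -2, 0)
∇g · d = (-1)(-4) + (-2)(-4) + (0)(-4) = 12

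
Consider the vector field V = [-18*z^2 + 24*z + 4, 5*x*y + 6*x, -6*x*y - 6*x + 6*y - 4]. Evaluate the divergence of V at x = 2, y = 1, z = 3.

∂V₁/∂x = 0
∂V₂/∂y = 5*x
∂V₃/∂z = 0
∇·V = 5*x
At (2, 1, 3): 10.

10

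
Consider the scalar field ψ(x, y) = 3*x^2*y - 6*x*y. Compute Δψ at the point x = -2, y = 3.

18

∂²ψ/∂x² = 6*y
∂²ψ/∂y² = 0
∇²ψ = 6*y
At (-2, 3): 18.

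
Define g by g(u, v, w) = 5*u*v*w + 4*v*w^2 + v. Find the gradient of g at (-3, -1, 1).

∂g/∂u = 5*v*w
∂g/∂v = 5*u*w + 4*w^2 + 1
∂g/∂w = 5*u*v + 8*v*w
∇g = (5*v*w, 5*u*w + 4*w^2 + 1, 5*u*v + 8*v*w)
At (-3, -1, 1): (-5, -10, 7).

(-5, -10, 7)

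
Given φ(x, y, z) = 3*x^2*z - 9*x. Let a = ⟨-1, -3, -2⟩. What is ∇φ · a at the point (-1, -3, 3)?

21

∂φ/∂x = 6*x*z - 9
∂φ/∂y = 0
∂φ/∂z = 3*x^2
∇φ at (-1, -3, 3) = (-27, 0, 3)
∇φ · a = (-27)(-1) + (0)(-3) + (3)(-2) = 21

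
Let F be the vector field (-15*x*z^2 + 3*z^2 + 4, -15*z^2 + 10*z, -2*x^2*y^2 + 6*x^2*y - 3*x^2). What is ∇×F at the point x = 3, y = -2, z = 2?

(∇×F)₁ = ∂F₃/∂y − ∂F₂/∂z = -4*x^2*y + 6*x^2 + 30*z - 10
(∇×F)₂ = ∂F₁/∂z − ∂F₃/∂x = 4*x*y^2 - 12*x*y - 30*x*z + 6*x + 6*z
(∇×F)₃ = ∂F₂/∂x − ∂F₁/∂y = 0
∇×F = (-4*x^2*y + 6*x^2 + 30*z - 10, 4*x*y^2 - 12*x*y - 30*x*z + 6*x + 6*z, 0)
At (3, -2, 2): (176, -30, 0).

(176, -30, 0)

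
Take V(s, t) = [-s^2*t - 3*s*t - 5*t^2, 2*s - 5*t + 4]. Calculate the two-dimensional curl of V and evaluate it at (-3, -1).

∂V₂/∂s = 2
∂V₁/∂t = -s^2 - 3*s - 10*t
Scalar curl = s^2 + 3*s + 10*t + 2
At (-3, -1): -8.

-8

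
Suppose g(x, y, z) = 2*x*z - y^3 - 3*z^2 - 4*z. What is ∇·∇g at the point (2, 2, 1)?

∂²g/∂x² = 0
∂²g/∂y² = -6*y
∂²g/∂z² = -6
∇²g = -6*y - 6
At (2, 2, 1): -18.

-18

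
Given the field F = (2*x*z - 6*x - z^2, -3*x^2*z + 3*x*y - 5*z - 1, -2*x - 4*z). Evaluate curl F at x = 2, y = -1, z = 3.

(∇×F)₁ = ∂F₃/∂y − ∂F₂/∂z = 3*x^2 + 5
(∇×F)₂ = ∂F₁/∂z − ∂F₃/∂x = 2*x - 2*z + 2
(∇×F)₃ = ∂F₂/∂x − ∂F₁/∂y = -6*x*z + 3*y
∇×F = (3*x^2 + 5, 2*x - 2*z + 2, -6*x*z + 3*y)
At (2, -1, 3): (17, 0, -39).

(17, 0, -39)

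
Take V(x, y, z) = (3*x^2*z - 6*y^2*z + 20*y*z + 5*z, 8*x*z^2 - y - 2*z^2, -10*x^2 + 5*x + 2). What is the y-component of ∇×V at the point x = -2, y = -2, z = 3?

-92

(∇×V)_2 = ∂V₁/∂z − ∂V₃/∂x
= 3*x^2 - 6*y^2 + 20*y + 5 − (-20*x + 5)
= 3*x^2 + 20*x - 6*y^2 + 20*y
At (-2, -2, 3): -92.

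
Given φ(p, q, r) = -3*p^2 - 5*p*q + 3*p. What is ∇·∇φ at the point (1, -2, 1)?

∂²φ/∂p² = -6
∂²φ/∂q² = 0
∂²φ/∂r² = 0
∇²φ = -6
At (1, -2, 1): -6.

-6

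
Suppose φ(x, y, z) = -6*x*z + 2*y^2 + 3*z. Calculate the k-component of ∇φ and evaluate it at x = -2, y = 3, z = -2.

15

(∇φ)_3 = ∂φ/∂z = -6*x + 3
At (-2, 3, -2): 15.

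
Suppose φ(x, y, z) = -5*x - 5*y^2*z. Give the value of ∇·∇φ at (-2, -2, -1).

10

∂²φ/∂x² = 0
∂²φ/∂y² = -10*z
∂²φ/∂z² = 0
∇²φ = -10*z
At (-2, -2, -1): 10.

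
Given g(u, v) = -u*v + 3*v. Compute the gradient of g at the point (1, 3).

∂g/∂u = -v
∂g/∂v = -u + 3
∇g = (-v, -u + 3)
At (1, 3): (-3, 2).

(-3, 2)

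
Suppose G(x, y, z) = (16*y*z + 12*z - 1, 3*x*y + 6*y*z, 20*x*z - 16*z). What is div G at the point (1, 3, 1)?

∂G₁/∂x = 0
∂G₂/∂y = 3*x + 6*z
∂G₃/∂z = 20*x - 16
∇·G = 23*x + 6*z - 16
At (1, 3, 1): 13.

13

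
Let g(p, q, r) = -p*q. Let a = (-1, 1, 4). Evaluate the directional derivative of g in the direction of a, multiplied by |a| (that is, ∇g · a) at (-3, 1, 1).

4

∂g/∂p = -q
∂g/∂q = -p
∂g/∂r = 0
∇g at (-3, 1, 1) = (-1, 3, 0)
∇g · a = (-1)(-1) + (3)(1) + (0)(4) = 4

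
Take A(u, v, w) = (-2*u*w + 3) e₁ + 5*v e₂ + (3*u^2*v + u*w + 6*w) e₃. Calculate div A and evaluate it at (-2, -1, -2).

13

∂A₁/∂u = -2*w
∂A₂/∂v = 5
∂A₃/∂w = u + 6
∇·A = u - 2*w + 11
At (-2, -1, -2): 13.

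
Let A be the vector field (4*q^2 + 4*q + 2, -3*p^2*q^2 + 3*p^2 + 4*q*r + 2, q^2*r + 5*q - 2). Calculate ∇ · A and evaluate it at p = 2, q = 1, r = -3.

-35

∂A₁/∂p = 0
∂A₂/∂q = -6*p^2*q + 4*r
∂A₃/∂r = q^2
∇·A = -6*p^2*q + q^2 + 4*r
At (2, 1, -3): -35.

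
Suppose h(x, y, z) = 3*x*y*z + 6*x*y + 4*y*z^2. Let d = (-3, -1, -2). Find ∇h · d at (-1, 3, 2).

-190

∂h/∂x = 3*y*z + 6*y
∂h/∂y = 3*x*z + 6*x + 4*z^2
∂h/∂z = 3*x*y + 8*y*z
∇h at (-1, 3, 2) = (36, 4, 39)
∇h · d = (36)(-3) + (4)(-1) + (39)(-2) = -190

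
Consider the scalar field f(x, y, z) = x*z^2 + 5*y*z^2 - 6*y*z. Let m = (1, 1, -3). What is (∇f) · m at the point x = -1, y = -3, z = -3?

∂f/∂x = z^2
∂f/∂y = 5*z^2 - 6*z
∂f/∂z = 2*x*z + 10*y*z - 6*y
∇f at (-1, -3, -3) = (9, 63, 114)
∇f · m = (9)(1) + (63)(1) + (114)(-3) = -270

-270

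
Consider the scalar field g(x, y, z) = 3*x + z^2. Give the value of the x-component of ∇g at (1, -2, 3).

(∇g)_1 = ∂g/∂x = 3
At (1, -2, 3): 3.

3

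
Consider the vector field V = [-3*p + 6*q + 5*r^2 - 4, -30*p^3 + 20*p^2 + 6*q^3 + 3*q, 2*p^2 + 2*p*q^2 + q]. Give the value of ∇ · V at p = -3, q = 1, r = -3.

∂V₁/∂p = -3
∂V₂/∂q = 18*q^2 + 3
∂V₃/∂r = 0
∇·V = 18*q^2
At (-3, 1, -3): 18.

18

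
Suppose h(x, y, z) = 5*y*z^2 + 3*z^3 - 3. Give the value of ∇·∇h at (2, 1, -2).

-26

∂²h/∂x² = 0
∂²h/∂y² = 0
∂²h/∂z² = 2*(5*y + 9*z)
∇²h = 10*y + 18*z
At (2, 1, -2): -26.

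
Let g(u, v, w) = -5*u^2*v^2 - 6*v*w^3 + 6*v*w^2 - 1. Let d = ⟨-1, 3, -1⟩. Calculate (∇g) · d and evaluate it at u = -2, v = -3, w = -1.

∂g/∂u = -10*u*v^2
∂g/∂v = -10*u^2*v - 6*w^3 + 6*w^2
∂g/∂w = -18*v*w^2 + 12*v*w
∇g at (-2, -3, -1) = (180, 132, 90)
∇g · d = (180)(-1) + (132)(3) + (90)(-1) = 126

126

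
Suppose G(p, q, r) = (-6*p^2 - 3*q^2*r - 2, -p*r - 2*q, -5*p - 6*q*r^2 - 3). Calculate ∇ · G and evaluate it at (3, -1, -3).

-74

∂G₁/∂p = -12*p
∂G₂/∂q = -2
∂G₃/∂r = -12*q*r
∇·G = -12*p - 12*q*r - 2
At (3, -1, -3): -74.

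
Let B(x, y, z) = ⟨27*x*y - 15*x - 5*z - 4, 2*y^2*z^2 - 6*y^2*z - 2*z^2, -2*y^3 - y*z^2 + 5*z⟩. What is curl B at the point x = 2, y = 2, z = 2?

(-28, -5, -54)

(∇×B)₁ = ∂B₃/∂y − ∂B₂/∂z = -4*y^2*z - z^2 + 4*z
(∇×B)₂ = ∂B₁/∂z − ∂B₃/∂x = -5
(∇×B)₃ = ∂B₂/∂x − ∂B₁/∂y = -27*x
∇×B = (-4*y^2*z - z^2 + 4*z, -5, -27*x)
At (2, 2, 2): (-28, -5, -54).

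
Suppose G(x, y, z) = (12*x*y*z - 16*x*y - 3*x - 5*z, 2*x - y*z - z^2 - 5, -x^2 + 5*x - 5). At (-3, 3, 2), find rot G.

(7, -124, 26)

(∇×G)₁ = ∂G₃/∂y − ∂G₂/∂z = y + 2*z
(∇×G)₂ = ∂G₁/∂z − ∂G₃/∂x = 12*x*y + 2*x - 10
(∇×G)₃ = ∂G₂/∂x − ∂G₁/∂y = -12*x*z + 16*x + 2
∇×G = (y + 2*z, 12*x*y + 2*x - 10, -12*x*z + 16*x + 2)
At (-3, 3, 2): (7, -124, 26).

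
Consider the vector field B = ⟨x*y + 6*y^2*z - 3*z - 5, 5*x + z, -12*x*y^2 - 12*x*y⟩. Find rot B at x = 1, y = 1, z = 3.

(-37, 27, -32)

(∇×B)₁ = ∂B₃/∂y − ∂B₂/∂z = -24*x*y - 12*x - 1
(∇×B)₂ = ∂B₁/∂z − ∂B₃/∂x = 18*y^2 + 12*y - 3
(∇×B)₃ = ∂B₂/∂x − ∂B₁/∂y = -x - 12*y*z + 5
∇×B = (-24*x*y - 12*x - 1, 18*y^2 + 12*y - 3, -x - 12*y*z + 5)
At (1, 1, 3): (-37, 27, -32).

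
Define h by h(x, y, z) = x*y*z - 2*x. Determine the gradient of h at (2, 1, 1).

(-1, 2, 2)

∂h/∂x = y*z - 2
∂h/∂y = x*z
∂h/∂z = x*y
∇h = (y*z - 2, x*z, x*y)
At (2, 1, 1): (-1, 2, 2).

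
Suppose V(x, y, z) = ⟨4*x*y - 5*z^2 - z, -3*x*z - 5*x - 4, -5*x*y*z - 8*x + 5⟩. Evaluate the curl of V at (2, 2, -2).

(26, 7, -7)

(∇×V)₁ = ∂V₃/∂y − ∂V₂/∂z = -5*x*z + 3*x
(∇×V)₂ = ∂V₁/∂z − ∂V₃/∂x = 5*y*z - 10*z + 7
(∇×V)₃ = ∂V₂/∂x − ∂V₁/∂y = -4*x - 3*z - 5
∇×V = (-5*x*z + 3*x, 5*y*z - 10*z + 7, -4*x - 3*z - 5)
At (2, 2, -2): (26, 7, -7).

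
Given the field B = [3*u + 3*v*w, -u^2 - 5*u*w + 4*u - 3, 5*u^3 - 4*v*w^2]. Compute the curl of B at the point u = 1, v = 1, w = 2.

(∇×B)₁ = ∂B₃/∂v − ∂B₂/∂w = 5*u - 4*w^2
(∇×B)₂ = ∂B₁/∂w − ∂B₃/∂u = -15*u^2 + 3*v
(∇×B)₃ = ∂B₂/∂u − ∂B₁/∂v = -2*u - 8*w + 4
∇×B = (5*u - 4*w^2, -15*u^2 + 3*v, -2*u - 8*w + 4)
At (1, 1, 2): (-11, -12, -14).

(-11, -12, -14)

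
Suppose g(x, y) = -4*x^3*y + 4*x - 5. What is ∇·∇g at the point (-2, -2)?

-96

∂²g/∂x² = -24*x*y
∂²g/∂y² = 0
∇²g = -24*x*y
At (-2, -2): -96.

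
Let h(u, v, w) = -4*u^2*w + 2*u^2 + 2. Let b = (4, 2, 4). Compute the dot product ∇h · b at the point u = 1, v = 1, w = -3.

∂h/∂u = -8*u*w + 4*u
∂h/∂v = 0
∂h/∂w = -4*u^2
∇h at (1, 1, -3) = (28, 0, -4)
∇h · b = (28)(4) + (0)(2) + (-4)(4) = 96

96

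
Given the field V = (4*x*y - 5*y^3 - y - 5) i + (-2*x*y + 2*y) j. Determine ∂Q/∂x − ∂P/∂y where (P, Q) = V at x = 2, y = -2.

∂V₂/∂x = -2*y
∂V₁/∂y = 4*x - 15*y^2 - 1
Scalar curl = -4*x + 15*y^2 - 2*y + 1
At (2, -2): 57.

57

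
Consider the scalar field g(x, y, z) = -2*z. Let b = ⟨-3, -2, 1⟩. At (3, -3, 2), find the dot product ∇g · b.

∂g/∂x = 0
∂g/∂y = 0
∂g/∂z = -2
∇g at (3, -3, 2) = (0, 0, -2)
∇g · b = (0)(-3) + (0)(-2) + (-2)(1) = -2

-2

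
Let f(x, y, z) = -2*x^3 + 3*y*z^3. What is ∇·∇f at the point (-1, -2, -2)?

∂²f/∂x² = -12*x
∂²f/∂y² = 0
∂²f/∂z² = 18*y*z
∇²f = -12*x + 18*y*z
At (-1, -2, -2): 84.

84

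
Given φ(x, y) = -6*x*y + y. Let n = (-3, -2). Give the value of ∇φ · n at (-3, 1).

-20

∂φ/∂x = -6*y
∂φ/∂y = -6*x + 1
∇φ at (-3, 1) = (-6, 19)
∇φ · n = (-6)(-3) + (19)(-2) = -20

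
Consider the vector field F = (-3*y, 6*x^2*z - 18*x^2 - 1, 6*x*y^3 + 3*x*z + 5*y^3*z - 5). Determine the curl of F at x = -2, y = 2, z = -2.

(∇×F)₁ = ∂F₃/∂y − ∂F₂/∂z = -6*x^2 + 18*x*y^2 + 15*y^2*z
(∇×F)₂ = ∂F₁/∂z − ∂F₃/∂x = -6*y^3 - 3*z
(∇×F)₃ = ∂F₂/∂x − ∂F₁/∂y = 12*x*z - 36*x + 3
∇×F = (-6*x^2 + 18*x*y^2 + 15*y^2*z, -6*y^3 - 3*z, 12*x*z - 36*x + 3)
At (-2, 2, -2): (-288, -42, 123).

(-288, -42, 123)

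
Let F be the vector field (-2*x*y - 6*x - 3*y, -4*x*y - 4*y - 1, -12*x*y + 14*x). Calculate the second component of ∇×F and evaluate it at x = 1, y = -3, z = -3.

-50

(∇×F)_2 = ∂F₁/∂z − ∂F₃/∂x
= 0 − (-12*y + 14)
= 12*y - 14
At (1, -3, -3): -50.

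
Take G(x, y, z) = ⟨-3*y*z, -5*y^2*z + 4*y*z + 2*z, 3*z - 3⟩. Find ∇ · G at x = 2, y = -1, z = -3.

∂G₁/∂x = 0
∂G₂/∂y = -10*y*z + 4*z
∂G₃/∂z = 3
∇·G = -10*y*z + 4*z + 3
At (2, -1, -3): -39.

-39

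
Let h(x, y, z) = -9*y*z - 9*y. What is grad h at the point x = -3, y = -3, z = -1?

(0, 0, 27)

∂h/∂x = 0
∂h/∂y = -9*z - 9
∂h/∂z = -9*y
∇h = (0, -9*z - 9, -9*y)
At (-3, -3, -1): (0, 0, 27).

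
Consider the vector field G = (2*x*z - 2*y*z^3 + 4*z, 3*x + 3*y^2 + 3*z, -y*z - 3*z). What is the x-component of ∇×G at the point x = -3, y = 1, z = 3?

-6

(∇×G)_1 = ∂G₃/∂y − ∂G₂/∂z
= -z − (3)
= -z - 3
At (-3, 1, 3): -6.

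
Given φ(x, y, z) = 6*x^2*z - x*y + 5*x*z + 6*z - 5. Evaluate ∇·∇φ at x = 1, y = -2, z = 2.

24

∂²φ/∂x² = 12*z
∂²φ/∂y² = 0
∂²φ/∂z² = 0
∇²φ = 12*z
At (1, -2, 2): 24.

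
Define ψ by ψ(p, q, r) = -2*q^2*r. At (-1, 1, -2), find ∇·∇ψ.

∂²ψ/∂p² = 0
∂²ψ/∂q² = -4*r
∂²ψ/∂r² = 0
∇²ψ = -4*r
At (-1, 1, -2): 8.

8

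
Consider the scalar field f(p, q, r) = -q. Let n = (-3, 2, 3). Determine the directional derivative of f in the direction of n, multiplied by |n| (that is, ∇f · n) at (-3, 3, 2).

-2

∂f/∂p = 0
∂f/∂q = -1
∂f/∂r = 0
∇f at (-3, 3, 2) = (0, -1, 0)
∇f · n = (0)(-3) + (-1)(2) + (0)(3) = -2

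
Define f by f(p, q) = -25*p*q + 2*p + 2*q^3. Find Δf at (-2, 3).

36

∂²f/∂p² = 0
∂²f/∂q² = 12*q
∇²f = 12*q
At (-2, 3): 36.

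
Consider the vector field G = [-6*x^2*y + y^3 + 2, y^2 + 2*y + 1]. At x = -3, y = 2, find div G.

∂G₁/∂x = -12*x*y
∂G₂/∂y = 2*y + 2
∇·G = -12*x*y + 2*y + 2
At (-3, 2): 78.

78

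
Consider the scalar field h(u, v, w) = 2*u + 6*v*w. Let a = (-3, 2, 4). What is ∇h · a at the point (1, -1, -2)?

∂h/∂u = 2
∂h/∂v = 6*w
∂h/∂w = 6*v
∇h at (1, -1, -2) = (2, -12, -6)
∇h · a = (2)(-3) + (-12)(2) + (-6)(4) = -54

-54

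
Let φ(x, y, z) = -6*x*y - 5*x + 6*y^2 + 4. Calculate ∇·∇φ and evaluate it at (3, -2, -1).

∂²φ/∂x² = 0
∂²φ/∂y² = 12
∂²φ/∂z² = 0
∇²φ = 12
At (3, -2, -1): 12.

12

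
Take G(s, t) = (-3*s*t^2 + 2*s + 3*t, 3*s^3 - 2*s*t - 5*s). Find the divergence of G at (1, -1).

-3

∂G₁/∂s = -3*t^2 + 2
∂G₂/∂t = -2*s
∇·G = -2*s - 3*t^2 + 2
At (1, -1): -3.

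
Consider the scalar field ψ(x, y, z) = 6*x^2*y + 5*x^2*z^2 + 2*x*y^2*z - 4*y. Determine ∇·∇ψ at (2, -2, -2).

40

∂²ψ/∂x² = 2*(6*y + 5*z^2)
∂²ψ/∂y² = 4*x*z
∂²ψ/∂z² = 10*x^2
∇²ψ = 10*x^2 + 4*x*z + 12*y + 10*z^2
At (2, -2, -2): 40.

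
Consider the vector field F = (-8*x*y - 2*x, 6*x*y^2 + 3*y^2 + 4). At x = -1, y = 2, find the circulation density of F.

16

∂F₂/∂x = 6*y^2
∂F₁/∂y = -8*x
Scalar curl = 8*x + 6*y^2
At (-1, 2): 16.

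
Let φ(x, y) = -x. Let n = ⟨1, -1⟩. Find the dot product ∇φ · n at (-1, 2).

-1

∂φ/∂x = -1
∂φ/∂y = 0
∇φ at (-1, 2) = (-1, 0)
∇φ · n = (-1)(1) + (0)(-1) = -1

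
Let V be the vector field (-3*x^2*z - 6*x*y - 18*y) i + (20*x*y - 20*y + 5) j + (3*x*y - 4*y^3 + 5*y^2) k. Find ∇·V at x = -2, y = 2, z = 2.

∂V₁/∂x = -6*x*z - 6*y
∂V₂/∂y = 20*x - 20
∂V₃/∂z = 0
∇·V = -6*x*z + 20*x - 6*y - 20
At (-2, 2, 2): -48.

-48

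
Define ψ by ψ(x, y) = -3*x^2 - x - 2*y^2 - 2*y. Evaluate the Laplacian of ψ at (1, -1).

∂²ψ/∂x² = -6
∂²ψ/∂y² = -4
∇²ψ = -10
At (1, -1): -10.

-10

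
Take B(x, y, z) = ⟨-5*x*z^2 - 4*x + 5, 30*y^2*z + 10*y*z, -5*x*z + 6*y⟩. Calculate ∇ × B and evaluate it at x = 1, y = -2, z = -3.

(-94, 15, 0)

(∇×B)₁ = ∂B₃/∂y − ∂B₂/∂z = -30*y^2 - 10*y + 6
(∇×B)₂ = ∂B₁/∂z − ∂B₃/∂x = -10*x*z + 5*z
(∇×B)₃ = ∂B₂/∂x − ∂B₁/∂y = 0
∇×B = (-30*y^2 - 10*y + 6, -10*x*z + 5*z, 0)
At (1, -2, -3): (-94, 15, 0).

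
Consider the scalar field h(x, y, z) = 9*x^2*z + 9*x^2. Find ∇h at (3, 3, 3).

∂h/∂x = 18*x*z + 18*x
∂h/∂y = 0
∂h/∂z = 9*x^2
∇h = (18*x*z + 18*x, 0, 9*x^2)
At (3, 3, 3): (216, 0, 81).

(216, 0, 81)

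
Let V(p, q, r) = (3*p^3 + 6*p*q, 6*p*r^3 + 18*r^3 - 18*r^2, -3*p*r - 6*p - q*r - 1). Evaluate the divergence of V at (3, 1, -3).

77

∂V₁/∂p = 9*p^2 + 6*q
∂V₂/∂q = 0
∂V₃/∂r = -3*p - q
∇·V = 9*p^2 - 3*p + 5*q
At (3, 1, -3): 77.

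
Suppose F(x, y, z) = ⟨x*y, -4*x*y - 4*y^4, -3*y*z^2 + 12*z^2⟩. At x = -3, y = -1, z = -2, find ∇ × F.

(∇×F)₁ = ∂F₃/∂y − ∂F₂/∂z = -3*z^2
(∇×F)₂ = ∂F₁/∂z − ∂F₃/∂x = 0
(∇×F)₃ = ∂F₂/∂x − ∂F₁/∂y = -x - 4*y
∇×F = (-3*z^2, 0, -x - 4*y)
At (-3, -1, -2): (-12, 0, 7).

(-12, 0, 7)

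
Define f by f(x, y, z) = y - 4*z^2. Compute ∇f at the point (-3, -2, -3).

(0, 1, 24)

∂f/∂x = 0
∂f/∂y = 1
∂f/∂z = -8*z
∇f = (0, 1, -8*z)
At (-3, -2, -3): (0, 1, 24).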